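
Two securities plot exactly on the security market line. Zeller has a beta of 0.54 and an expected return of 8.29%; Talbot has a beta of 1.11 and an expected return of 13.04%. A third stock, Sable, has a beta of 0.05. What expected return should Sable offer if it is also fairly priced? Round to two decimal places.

MRP (SML slope) = (13.04% − 8.29%) / (1.11 − 0.54) = 4.75% / 0.57 = 8.3333%
R_f (intercept) = 8.29% − 0.54 × 8.3333% = 3.7900%
E(R_Sable) = R_f + β × MRP = 3.7900% + 0.05 × 8.3333% = 4.21%

4.21%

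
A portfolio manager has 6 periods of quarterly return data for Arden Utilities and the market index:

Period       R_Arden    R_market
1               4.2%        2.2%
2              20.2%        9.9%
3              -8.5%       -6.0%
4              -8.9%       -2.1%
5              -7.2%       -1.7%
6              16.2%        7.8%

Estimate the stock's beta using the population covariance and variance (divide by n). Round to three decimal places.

2.056

Mean R_i = (4.2 + 20.2 − 8.5 − 8.9 − 7.2 + 16.2) / 6 = 2.6667%
Mean R_m = (2.2 + 9.9 − 6.0 − 2.1 − 1.7 + 7.8) / 6 = 1.6833%
Σ(R_i − R̄_i)(R_m − R̄_m) = 390.5767  ⇒  Cov = 390.5767 / 6 = 65.0961
Σ(R_m − R̄_m)² = 189.9883  ⇒  Var(R_m) = 189.9883 / 6 = 31.6647
β = Cov / Var(R_m) = 65.0961 / 31.6647 = 2.0558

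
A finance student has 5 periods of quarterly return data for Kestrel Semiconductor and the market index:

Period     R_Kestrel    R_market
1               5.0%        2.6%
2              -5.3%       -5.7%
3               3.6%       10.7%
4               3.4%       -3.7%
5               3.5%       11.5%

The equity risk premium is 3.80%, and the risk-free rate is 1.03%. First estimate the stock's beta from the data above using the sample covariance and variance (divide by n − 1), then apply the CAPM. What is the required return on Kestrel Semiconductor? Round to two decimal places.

2.20%

Mean R_i = (5.0 − 5.3 + 3.6 + 3.4 + 3.5) / 5 = 2.0400%
Mean R_m = (2.6 − 5.7 + 10.7 − 3.7 + 11.5) / 5 = 3.0800%
Σ(R_i − R̄_i)(R_m − R̄_m) = 77.9840  ⇒  Cov = 77.9840 / 4 = 19.4960
Σ(R_m − R̄_m)² = 252.2480  ⇒  Var(R_m) = 252.2480 / 4 = 63.0620
β = Cov / Var(R_m) = 19.4960 / 63.0620 = 0.3092
E(R) = R_f + β × MRP = 1.03% + 0.3092 × 3.80% = 2.20%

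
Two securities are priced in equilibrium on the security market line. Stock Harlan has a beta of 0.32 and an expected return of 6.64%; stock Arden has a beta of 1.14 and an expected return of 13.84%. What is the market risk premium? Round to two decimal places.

8.78%

Both satisfy E(R) = R_f + β·MRP, so the slope of the SML is
MRP = (13.84% − 6.64%) / (1.14 − 0.32) = 7.20% / 0.82 = 8.7805%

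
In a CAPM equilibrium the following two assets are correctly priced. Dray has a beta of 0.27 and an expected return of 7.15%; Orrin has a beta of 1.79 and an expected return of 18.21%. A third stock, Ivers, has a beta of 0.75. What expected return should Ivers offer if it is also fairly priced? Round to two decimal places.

10.64%

MRP (SML slope) = (18.21% − 7.15%) / (1.79 − 0.27) = 11.06% / 1.52 = 7.2763%
R_f (intercept) = 7.15% − 0.27 × 7.2763% = 5.1854%
E(R_Ivers) = R_f + β × MRP = 5.1854% + 0.75 × 7.2763% = 10.64%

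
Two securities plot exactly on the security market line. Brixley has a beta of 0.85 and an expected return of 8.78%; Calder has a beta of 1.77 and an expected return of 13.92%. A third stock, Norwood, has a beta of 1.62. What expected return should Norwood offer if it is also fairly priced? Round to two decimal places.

13.08%

MRP (SML slope) = (13.92% − 8.78%) / (1.77 − 0.85) = 5.14% / 0.92 = 5.5870%
R_f (intercept) = 8.78% − 0.85 × 5.5870% = 4.0311%
E(R_Norwood) = R_f + β × MRP = 4.0311% + 1.62 × 5.5870% = 13.08%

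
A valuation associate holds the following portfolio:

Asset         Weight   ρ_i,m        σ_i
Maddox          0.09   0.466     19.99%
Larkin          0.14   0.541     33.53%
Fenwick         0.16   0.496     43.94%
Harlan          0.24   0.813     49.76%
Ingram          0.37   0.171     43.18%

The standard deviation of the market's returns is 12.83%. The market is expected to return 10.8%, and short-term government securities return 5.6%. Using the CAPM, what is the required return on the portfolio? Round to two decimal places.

13.42%

β_Maddox = 0.466 × 19.99% / 12.83% = 0.7261
β_Larkin = 0.541 × 33.53% / 12.83% = 1.4139
β_Fenwick = 0.496 × 43.94% / 12.83% = 1.6987
β_Harlan = 0.813 × 49.76% / 12.83% = 3.1531
β_Ingram = 0.171 × 43.18% / 12.83% = 0.5755
β_P = Σ w_i β_i = 0.09×0.7261 + 0.14×1.4139 + 0.16×1.6987 + 0.24×3.1531 + 0.37×0.5755 = 1.5048
MRP = 10.8% − 5.6% = 5.20%
E(R_P) = R_f + β_P × MRP = 5.6% + 1.5048 × 5.2% = 13.42%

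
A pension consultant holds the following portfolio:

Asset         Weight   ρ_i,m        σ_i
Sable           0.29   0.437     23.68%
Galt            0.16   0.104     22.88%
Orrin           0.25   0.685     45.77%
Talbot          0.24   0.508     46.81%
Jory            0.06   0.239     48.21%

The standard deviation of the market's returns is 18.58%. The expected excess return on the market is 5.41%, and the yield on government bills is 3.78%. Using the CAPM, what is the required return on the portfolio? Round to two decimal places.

8.91%

β_Sable = 0.437 × 23.68% / 18.58% = 0.5570
β_Galt = 0.104 × 22.88% / 18.58% = 0.1281
β_Orrin = 0.685 × 45.77% / 18.58% = 1.6874
β_Talbot = 0.508 × 46.81% / 18.58% = 1.2798
β_Jory = 0.239 × 48.21% / 18.58% = 0.6201
β_P = Σ w_i β_i = 0.29×0.5570 + 0.16×0.1281 + 0.25×1.6874 + 0.24×1.2798 + 0.06×0.6201 = 0.9482
E(R_P) = R_f + β_P × MRP = 3.78% + 0.9482 × 5.41% = 8.91%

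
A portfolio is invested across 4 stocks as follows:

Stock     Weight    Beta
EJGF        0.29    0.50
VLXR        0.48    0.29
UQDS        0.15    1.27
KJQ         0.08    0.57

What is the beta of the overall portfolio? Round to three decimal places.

β_P = Σ w_i β_i = 0.29×0.50 + 0.48×0.29 + 0.15×1.27 + 0.08×0.57 = 0.5203

0.520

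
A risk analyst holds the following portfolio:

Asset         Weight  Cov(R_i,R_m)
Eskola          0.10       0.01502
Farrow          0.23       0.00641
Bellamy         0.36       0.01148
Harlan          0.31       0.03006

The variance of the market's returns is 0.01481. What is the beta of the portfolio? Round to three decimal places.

β_Eskola = 0.01502 / 0.01481 = 1.0142
β_Farrow = 0.00641 / 0.01481 = 0.4328
β_Bellamy = 0.01148 / 0.01481 = 0.7752
β_Harlan = 0.03006 / 0.01481 = 2.0297
β_P = Σ w_i β_i = 0.10×1.0142 + 0.23×0.4328 + 0.36×0.7752 + 0.31×2.0297 = 1.1092

1.109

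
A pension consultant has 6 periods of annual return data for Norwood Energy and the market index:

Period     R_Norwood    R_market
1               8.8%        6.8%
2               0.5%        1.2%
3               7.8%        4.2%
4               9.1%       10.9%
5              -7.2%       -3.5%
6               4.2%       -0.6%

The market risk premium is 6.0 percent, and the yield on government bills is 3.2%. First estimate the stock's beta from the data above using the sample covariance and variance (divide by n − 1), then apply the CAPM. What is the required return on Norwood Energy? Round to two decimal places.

Mean R_i = (8.8 + 0.5 + 7.8 + 9.1 − 7.2 + 4.2) / 6 = 3.8667%
Mean R_m = (6.8 + 1.2 + 4.2 + 10.9 − 3.5 − 0.6) / 6 = 3.1667%
Σ(R_i − R̄_i)(R_m − R̄_m) = 141.6033  ⇒  Cov = 141.6033 / 5 = 28.3207
Σ(R_m − R̄_m)² = 136.5733  ⇒  Var(R_m) = 136.5733 / 5 = 27.3147
β = Cov / Var(R_m) = 28.3207 / 27.3147 = 1.0368
E(R) = R_f + β × MRP = 3.2% + 1.0368 × 6.0% = 9.42%

9.42%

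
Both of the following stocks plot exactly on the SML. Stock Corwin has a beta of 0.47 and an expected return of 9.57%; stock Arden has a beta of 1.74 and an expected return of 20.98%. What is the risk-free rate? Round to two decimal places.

5.35%

Both satisfy E(R) = R_f + β·MRP, so the slope of the SML is
MRP = (20.98% − 9.57%) / (1.74 − 0.47) = 11.41% / 1.27 = 8.9843%
R_f = E(R_Corwin) − β_Corwin·MRP = 9.57% − 0.47 × 8.9843% = 5.3474%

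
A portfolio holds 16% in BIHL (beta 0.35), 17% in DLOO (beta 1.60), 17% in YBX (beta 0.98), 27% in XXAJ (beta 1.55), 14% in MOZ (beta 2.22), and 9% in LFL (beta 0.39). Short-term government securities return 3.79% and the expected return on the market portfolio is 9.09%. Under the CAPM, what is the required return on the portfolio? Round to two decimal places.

β_P = Σ w_i β_i = 0.16×0.35 + 0.17×1.60 + 0.17×0.98 + 0.27×1.55 + 0.14×2.22 + 0.09×0.39 = 1.2590
MRP = 9.09% − 3.79% = 5.30%
E(R_P) = R_f + β_P × MRP = 3.79% + 1.2590 × 5.30% = 10.46%

10.46%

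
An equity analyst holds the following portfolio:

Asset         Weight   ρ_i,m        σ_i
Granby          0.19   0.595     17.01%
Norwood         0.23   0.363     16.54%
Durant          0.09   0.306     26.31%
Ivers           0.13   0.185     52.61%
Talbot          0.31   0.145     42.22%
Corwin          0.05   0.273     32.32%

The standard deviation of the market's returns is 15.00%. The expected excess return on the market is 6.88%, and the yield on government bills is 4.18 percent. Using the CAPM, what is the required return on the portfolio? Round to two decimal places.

7.68%

β_Granby = 0.595 × 17.01% / 15.00% = 0.6747
β_Norwood = 0.363 × 16.54% / 15.00% = 0.4003
β_Durant = 0.306 × 26.31% / 15.00% = 0.5367
β_Ivers = 0.185 × 52.61% / 15.00% = 0.6489
β_Talbot = 0.145 × 42.22% / 15.00% = 0.4081
β_Corwin = 0.273 × 32.32% / 15.00% = 0.5882
β_P = Σ w_i β_i = 0.19×0.6747 + 0.23×0.4003 + 0.09×0.5367 + 0.13×0.6489 + 0.31×0.4081 + 0.05×0.5882 = 0.5088
E(R_P) = R_f + β_P × MRP = 4.18% + 0.5088 × 6.88% = 7.68%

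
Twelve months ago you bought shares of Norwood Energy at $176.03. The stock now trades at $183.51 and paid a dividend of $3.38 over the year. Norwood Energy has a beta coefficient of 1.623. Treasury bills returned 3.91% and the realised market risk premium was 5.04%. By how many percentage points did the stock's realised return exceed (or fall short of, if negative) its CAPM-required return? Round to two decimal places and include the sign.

-5.92%

Realised HPR = (P1 + D1 − P0) / P0 = (183.51 + 3.38 − 176.03) / 176.03 = 10.86 / 176.03 = 6.1694%
CAPM required = R_f + β·MRP = 3.91% + 1.623 × 5.04% = 12.08992%
α = realised − required = 6.1694% − 12.08992% = -5.92%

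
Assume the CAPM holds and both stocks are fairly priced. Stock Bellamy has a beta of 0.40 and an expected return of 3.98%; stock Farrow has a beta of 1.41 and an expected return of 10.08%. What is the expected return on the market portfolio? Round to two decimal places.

Both satisfy E(R) = R_f + β·MRP, so the slope of the SML is
MRP = (10.08% − 3.98%) / (1.41 − 0.40) = 6.10% / 1.01 = 6.0396%
R_f = E(R_Bellamy) − β_Bellamy·MRP = 3.98% − 0.40 × 6.0396% = 1.5642%
E(R_m) = R_f + MRP = 1.5642% + 6.0396% = 7.60%

7.60%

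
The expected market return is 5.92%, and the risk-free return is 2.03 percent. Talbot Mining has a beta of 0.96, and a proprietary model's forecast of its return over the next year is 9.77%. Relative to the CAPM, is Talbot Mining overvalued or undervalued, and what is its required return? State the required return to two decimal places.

Undervalued; required return 5.76%

MRP = 5.92% − 2.03% = 3.89%
Required return = R_f + β·MRP = 2.03% + 0.96 × 3.89% = 5.76%
Forecast 9.77% > required 5.76% → the stock plots above the SML → undervalued.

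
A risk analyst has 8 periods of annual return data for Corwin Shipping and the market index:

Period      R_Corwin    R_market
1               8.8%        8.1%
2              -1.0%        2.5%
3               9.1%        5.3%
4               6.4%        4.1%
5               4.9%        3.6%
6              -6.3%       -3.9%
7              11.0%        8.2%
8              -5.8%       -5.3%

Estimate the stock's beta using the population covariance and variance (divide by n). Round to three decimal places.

Mean R_i = (8.8 − 1.0 + 9.1 + 6.4 + 4.9 − 6.3 + 11.0 − 5.8) / 8 = 3.3875%
Mean R_m = (8.1 + 2.5 + 5.3 + 4.1 + 3.6 − 3.9 + 8.2 − 5.3) / 8 = 2.8250%
Σ(R_i − R̄_i)(R_m − R̄_m) = 229.8425  ⇒  Cov = 229.8425 / 8 = 28.7303
Σ(R_m − R̄_m)² = 176.4150  ⇒  Var(R_m) = 176.4150 / 8 = 22.0519
β = Cov / Var(R_m) = 28.7303 / 22.0519 = 1.3028

1.303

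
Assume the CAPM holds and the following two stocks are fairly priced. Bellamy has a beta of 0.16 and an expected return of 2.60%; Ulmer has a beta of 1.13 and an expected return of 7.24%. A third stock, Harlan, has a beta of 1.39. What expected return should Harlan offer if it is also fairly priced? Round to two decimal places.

8.48%

MRP (SML slope) = (7.24% − 2.60%) / (1.13 − 0.16) = 4.64% / 0.97 = 4.7835%
R_f (intercept) = 2.60% − 0.16 × 4.7835% = 1.8346%
E(R_Harlan) = R_f + β × MRP = 1.8346% + 1.39 × 4.7835% = 8.48%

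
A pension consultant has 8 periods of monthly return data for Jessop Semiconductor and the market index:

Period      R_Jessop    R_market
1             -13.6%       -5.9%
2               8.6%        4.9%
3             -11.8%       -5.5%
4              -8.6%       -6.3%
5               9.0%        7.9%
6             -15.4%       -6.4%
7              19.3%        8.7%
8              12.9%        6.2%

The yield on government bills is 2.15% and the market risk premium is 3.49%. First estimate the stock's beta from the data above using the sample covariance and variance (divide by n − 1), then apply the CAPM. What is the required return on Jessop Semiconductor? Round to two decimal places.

8.82%

Mean R_i = (-13.6 + 8.6 − 11.8 − 8.6 + 9.0 − 15.4 + 19.3 + 12.9) / 8 = 0.0500%
Mean R_m = (-5.9 + 4.9 − 5.5 − 6.3 + 7.9 − 6.4 + 8.7 + 6.2) / 8 = 0.4500%
Σ(R_i − R̄_i)(R_m − R̄_m) = 658.8300  ⇒  Cov = 658.8300 / 7 = 94.1186
Σ(R_m − R̄_m)² = 344.6400  ⇒  Var(R_m) = 344.6400 / 7 = 49.2343
β = Cov / Var(R_m) = 94.1186 / 49.2343 = 1.9116
E(R) = R_f + β × MRP = 2.15% + 1.9116 × 3.49% = 8.82%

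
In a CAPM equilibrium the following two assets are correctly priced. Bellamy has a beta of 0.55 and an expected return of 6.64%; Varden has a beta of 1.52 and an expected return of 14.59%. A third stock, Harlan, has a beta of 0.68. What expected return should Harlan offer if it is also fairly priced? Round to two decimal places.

7.71%

MRP (SML slope) = (14.59% − 6.64%) / (1.52 − 0.55) = 7.95% / 0.97 = 8.1959%
R_f (intercept) = 6.64% − 0.55 × 8.1959% = 2.1323%
E(R_Harlan) = R_f + β × MRP = 2.1323% + 0.68 × 8.1959% = 7.71%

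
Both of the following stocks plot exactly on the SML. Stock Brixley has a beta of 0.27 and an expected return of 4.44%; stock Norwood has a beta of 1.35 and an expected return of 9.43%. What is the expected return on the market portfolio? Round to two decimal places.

Both satisfy E(R) = R_f + β·MRP, so the slope of the SML is
MRP = (9.43% − 4.44%) / (1.35 − 0.27) = 4.99% / 1.08 = 4.6204%
R_f = E(R_Brixley) − β_Brixley·MRP = 4.44% − 0.27 × 4.6204% = 3.1925%
E(R_m) = R_f + MRP = 3.1925% + 4.6204% = 7.81%

7.81%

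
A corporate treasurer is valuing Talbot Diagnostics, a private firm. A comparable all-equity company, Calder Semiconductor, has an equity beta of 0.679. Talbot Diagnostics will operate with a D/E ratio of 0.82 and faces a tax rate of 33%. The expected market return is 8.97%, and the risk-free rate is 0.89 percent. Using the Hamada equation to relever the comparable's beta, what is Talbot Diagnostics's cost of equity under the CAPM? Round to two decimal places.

9.39%

β_L = β_U × [1 + (1 − t)(D/E)] = 0.679 × [1 + (1 − 0.33) × 0.82]
    = 0.679 × [1 + 0.67 × 0.82] = 0.679 × 1.5494 = 1.0520
MRP = 8.97% − 0.89% = 8.08%
E(R) = R_f + β_L × MRP = 0.89% + 1.0520 × 8.08% = 9.39%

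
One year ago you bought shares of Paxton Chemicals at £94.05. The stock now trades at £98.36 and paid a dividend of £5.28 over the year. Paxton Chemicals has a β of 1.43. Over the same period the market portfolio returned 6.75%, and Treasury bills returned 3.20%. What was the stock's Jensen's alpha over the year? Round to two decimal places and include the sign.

+1.92%

Realised HPR = (P1 + D1 − P0) / P0 = (98.36 + 5.28 − 94.05) / 94.05 = 9.59 / 94.05 = 10.1967%
MRP = 6.75% − 3.20% = 3.55%
CAPM required = R_f + β·MRP = 3.20% + 1.43 × 3.55% = 8.2765%
α = realised − required = 10.1967% − 8.2765% = +1.92%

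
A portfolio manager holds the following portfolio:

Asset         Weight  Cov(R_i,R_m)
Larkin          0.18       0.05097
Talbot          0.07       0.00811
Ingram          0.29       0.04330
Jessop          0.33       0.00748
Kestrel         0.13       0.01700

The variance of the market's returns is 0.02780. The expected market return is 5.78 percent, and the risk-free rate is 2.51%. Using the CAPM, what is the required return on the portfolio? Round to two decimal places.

β_Larkin = 0.05097 / 0.02780 = 1.8335
β_Talbot = 0.00811 / 0.02780 = 0.2917
β_Ingram = 0.04330 / 0.02780 = 1.5576
β_Jessop = 0.00748 / 0.02780 = 0.2691
β_Kestrel = 0.01700 / 0.02780 = 0.6115
β_P = Σ w_i β_i = 0.18×1.8335 + 0.07×0.2917 + 0.29×1.5576 + 0.33×0.2691 + 0.13×0.6115 = 0.9705
MRP = 5.78% − 2.51% = 3.27%
E(R_P) = R_f + β_P × MRP = 2.51% + 0.9705 × 3.27% = 5.68%

5.68%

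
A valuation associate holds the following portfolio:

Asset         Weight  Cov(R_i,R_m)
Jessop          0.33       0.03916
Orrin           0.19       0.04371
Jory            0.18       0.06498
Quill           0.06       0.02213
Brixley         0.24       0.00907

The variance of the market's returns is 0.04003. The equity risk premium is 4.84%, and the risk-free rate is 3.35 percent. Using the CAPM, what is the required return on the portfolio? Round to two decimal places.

β_Jessop = 0.03916 / 0.04003 = 0.9783
β_Orrin = 0.04371 / 0.04003 = 1.0919
β_Jory = 0.06498 / 0.04003 = 1.6233
β_Quill = 0.02213 / 0.04003 = 0.5528
β_Brixley = 0.00907 / 0.04003 = 0.2266
β_P = Σ w_i β_i = 0.33×0.9783 + 0.19×1.0919 + 0.18×1.6233 + 0.06×0.5528 + 0.24×0.2266 = 0.9100
E(R_P) = R_f + β_P × MRP = 3.35% + 0.9100 × 4.84% = 7.75%

7.75%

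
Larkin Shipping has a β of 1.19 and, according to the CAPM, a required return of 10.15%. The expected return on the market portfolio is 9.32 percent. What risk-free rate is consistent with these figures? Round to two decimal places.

E(R) = R_f + β(E(R_m) − R_f) = R_f(1 − β) + β·E(R_m)
10.15% = R_f × (1 − 1.19) + 1.19 × 9.32%
10.15% = R_f × -0.19 + 11.0908%
R_f = (10.15% − 11.0908%) / -0.19 = 4.95%

4.95%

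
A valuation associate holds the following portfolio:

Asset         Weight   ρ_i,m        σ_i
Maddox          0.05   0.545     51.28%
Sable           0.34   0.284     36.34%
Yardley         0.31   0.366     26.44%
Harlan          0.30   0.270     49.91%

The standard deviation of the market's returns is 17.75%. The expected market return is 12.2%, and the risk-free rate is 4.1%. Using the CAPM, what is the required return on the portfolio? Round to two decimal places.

9.55%

β_Maddox = 0.545 × 51.28% / 17.75% = 1.5745
β_Sable = 0.284 × 36.34% / 17.75% = 0.5814
β_Yardley = 0.366 × 26.44% / 17.75% = 0.5452
β_Harlan = 0.270 × 49.91% / 17.75% = 0.7592
β_P = Σ w_i β_i = 0.05×1.5745 + 0.34×0.5814 + 0.31×0.5452 + 0.30×0.7592 = 0.6732
MRP = 12.2% − 4.1% = 8.10%
E(R_P) = R_f + β_P × MRP = 4.1% + 0.6732 × 8.1% = 9.55%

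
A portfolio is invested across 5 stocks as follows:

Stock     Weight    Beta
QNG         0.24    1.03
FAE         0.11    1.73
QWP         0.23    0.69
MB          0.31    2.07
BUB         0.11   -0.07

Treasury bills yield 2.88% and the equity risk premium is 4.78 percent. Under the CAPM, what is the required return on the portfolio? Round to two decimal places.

8.76%

β_P = Σ w_i β_i = 0.24×1.03 + 0.11×1.73 + 0.23×0.69 + 0.31×2.07 + 0.11×-0.07 = 1.2302
E(R_P) = R_f + β_P × MRP = 2.88% + 1.2302 × 4.78% = 8.76%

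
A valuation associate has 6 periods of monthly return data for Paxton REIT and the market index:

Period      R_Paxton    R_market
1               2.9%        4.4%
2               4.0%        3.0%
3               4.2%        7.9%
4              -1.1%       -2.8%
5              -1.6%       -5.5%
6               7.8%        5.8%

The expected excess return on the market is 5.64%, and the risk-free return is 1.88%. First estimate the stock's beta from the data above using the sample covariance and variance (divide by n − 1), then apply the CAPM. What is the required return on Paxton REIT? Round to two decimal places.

5.24%

Mean R_i = (2.9 + 4.0 + 4.2 − 1.1 − 1.6 + 7.8) / 6 = 2.7000%
Mean R_m = (4.4 + 3.0 + 7.9 − 2.8 − 5.5 + 5.8) / 6 = 2.1333%
Σ(R_i − R̄_i)(R_m − R̄_m) = 80.5000  ⇒  Cov = 80.5000 / 5 = 16.1000
Σ(R_m − R̄_m)² = 135.1933  ⇒  Var(R_m) = 135.1933 / 5 = 27.0387
β = Cov / Var(R_m) = 16.1000 / 27.0387 = 0.5954
E(R) = R_f + β × MRP = 1.88% + 0.5954 × 5.64% = 5.24%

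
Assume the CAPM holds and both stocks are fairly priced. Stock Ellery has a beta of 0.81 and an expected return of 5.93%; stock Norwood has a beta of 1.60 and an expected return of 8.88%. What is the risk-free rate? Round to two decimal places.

2.91%

Both satisfy E(R) = R_f + β·MRP, so the slope of the SML is
MRP = (8.88% − 5.93%) / (1.60 − 0.81) = 2.95% / 0.79 = 3.7342%
R_f = E(R_Ellery) − β_Ellery·MRP = 5.93% − 0.81 × 3.7342% = 2.9053%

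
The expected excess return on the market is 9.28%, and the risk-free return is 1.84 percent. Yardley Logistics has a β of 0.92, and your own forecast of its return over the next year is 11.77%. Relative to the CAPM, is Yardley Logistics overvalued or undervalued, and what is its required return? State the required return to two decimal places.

Required return = R_f + β·MRP = 1.84% + 0.92 × 9.28% = 10.38%
Forecast 11.77% > required 10.38% → the stock plots above the SML → undervalued.

Undervalued; required return 10.38%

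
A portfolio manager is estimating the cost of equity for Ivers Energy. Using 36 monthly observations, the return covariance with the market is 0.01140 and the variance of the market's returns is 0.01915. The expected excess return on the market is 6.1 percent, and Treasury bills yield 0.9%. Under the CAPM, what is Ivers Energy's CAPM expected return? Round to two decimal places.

β = Cov(R_i, R_m) / Var(R_m) = 0.01140 / 0.01915 = 0.5953
E(R) = R_f + β × MRP = 0.9% + 0.5953 × 6.1% = 4.53%

4.53%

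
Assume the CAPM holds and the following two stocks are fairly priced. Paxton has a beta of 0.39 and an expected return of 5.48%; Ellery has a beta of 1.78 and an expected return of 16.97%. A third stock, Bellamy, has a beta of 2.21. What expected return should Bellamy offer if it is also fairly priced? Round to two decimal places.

20.52%

MRP (SML slope) = (16.97% − 5.48%) / (1.78 − 0.39) = 11.49% / 1.39 = 8.2662%
R_f (intercept) = 5.48% − 0.39 × 8.2662% = 2.2562%
E(R_Bellamy) = R_f + β × MRP = 2.2562% + 2.21 × 8.2662% = 20.52%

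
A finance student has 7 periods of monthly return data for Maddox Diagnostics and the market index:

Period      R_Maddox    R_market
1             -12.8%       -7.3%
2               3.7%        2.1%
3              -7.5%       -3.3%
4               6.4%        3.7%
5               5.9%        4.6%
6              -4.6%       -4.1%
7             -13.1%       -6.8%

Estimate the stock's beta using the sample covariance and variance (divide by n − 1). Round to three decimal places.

1.678

Mean R_i = (-12.8 + 3.7 − 7.5 + 6.4 + 5.9 − 4.6 − 13.1) / 7 = -3.1429%
Mean R_m = (-7.3 + 2.1 − 3.3 + 3.7 + 4.6 − 4.1 − 6.8) / 7 = -1.5857%
Σ(R_i − R̄_i)(R_m − R̄_m) = 249.8343  ⇒  Cov = 249.8343 / 6 = 41.6391
Σ(R_m − R̄_m)² = 148.8886  ⇒  Var(R_m) = 148.8886 / 6 = 24.8148
β = Cov / Var(R_m) = 41.6391 / 24.8148 = 1.6780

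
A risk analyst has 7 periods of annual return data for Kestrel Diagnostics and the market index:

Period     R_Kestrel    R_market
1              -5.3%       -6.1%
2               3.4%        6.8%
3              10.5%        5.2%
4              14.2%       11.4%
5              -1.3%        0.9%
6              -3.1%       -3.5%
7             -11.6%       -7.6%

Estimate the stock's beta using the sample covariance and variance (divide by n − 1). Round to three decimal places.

Mean R_i = (-5.3 + 3.4 + 10.5 + 14.2 − 1.3 − 3.1 − 11.6) / 7 = 0.9714%
Mean R_m = (-6.1 + 6.8 + 5.2 + 11.4 + 0.9 − 3.5 − 7.6) / 7 = 1.0143%
Σ(R_i − R̄_i)(R_m − R̄_m) = 362.8729  ⇒  Cov = 362.8729 / 6 = 60.4788
Σ(R_m − R̄_m)² = 304.0686  ⇒  Var(R_m) = 304.0686 / 6 = 50.6781
β = Cov / Var(R_m) = 60.4788 / 50.6781 = 1.1934

1.193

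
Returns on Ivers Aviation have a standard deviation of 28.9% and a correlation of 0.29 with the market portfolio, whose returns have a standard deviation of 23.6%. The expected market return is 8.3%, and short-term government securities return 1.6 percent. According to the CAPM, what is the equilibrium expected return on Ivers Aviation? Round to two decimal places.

3.98%

β = ρ × σ_i / σ_m = 0.29 × 28.9% / 23.6% = 0.3551
MRP = 8.3% − 1.6% = 6.70%
E(R) = 1.6% + 0.3551 × 6.7% = 3.98%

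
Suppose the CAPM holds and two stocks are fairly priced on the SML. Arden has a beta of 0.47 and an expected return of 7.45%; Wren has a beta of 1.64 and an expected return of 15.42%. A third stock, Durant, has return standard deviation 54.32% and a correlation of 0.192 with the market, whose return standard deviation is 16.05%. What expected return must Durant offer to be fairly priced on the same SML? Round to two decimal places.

8.67%

MRP = (15.42% − 7.45%) / (1.64 − 0.47) = 6.8120%
R_f = 7.45% − 0.47 × 6.8120% = 4.2484%
β_Durant = ρ·σ_i/σ_m = 0.192 × 54.32 / 16.05 = 0.6498
E(R_Durant) = R_f + β × MRP = 4.2484% + 0.6498 × 6.8120% = 8.67%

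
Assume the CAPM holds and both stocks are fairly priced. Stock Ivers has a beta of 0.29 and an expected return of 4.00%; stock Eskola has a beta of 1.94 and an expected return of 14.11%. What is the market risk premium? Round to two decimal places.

6.13%

Both satisfy E(R) = R_f + β·MRP, so the slope of the SML is
MRP = (14.11% − 4.00%) / (1.94 − 0.29) = 10.11% / 1.65 = 6.1273%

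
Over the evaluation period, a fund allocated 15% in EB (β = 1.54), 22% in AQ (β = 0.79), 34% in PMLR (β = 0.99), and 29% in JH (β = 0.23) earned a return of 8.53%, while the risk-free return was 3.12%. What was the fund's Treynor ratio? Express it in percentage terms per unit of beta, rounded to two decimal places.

β_P = 0.15×1.54 + 0.22×0.79 + 0.34×0.99 + 0.29×0.23 = 0.8081
Treynor = (R_P − R_f) / β_P = (8.53% − 3.12%) / 0.8081 = 5.41% / 0.8081 = 6.69%

6.69%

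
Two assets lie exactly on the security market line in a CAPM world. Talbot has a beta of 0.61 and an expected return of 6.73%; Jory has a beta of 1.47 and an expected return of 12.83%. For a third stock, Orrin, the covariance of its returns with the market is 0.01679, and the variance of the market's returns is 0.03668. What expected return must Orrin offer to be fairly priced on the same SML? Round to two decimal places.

MRP = (12.83% − 6.73%) / (1.47 − 0.61) = 7.0930%
R_f = 6.73% − 0.61 × 7.0930% = 2.4033%
β_Orrin = Cov / Var(R_m) = 0.01679 / 0.03668 = 0.4577
E(R_Orrin) = R_f + β × MRP = 2.4033% + 0.4577 × 7.0930% = 5.65%

5.65%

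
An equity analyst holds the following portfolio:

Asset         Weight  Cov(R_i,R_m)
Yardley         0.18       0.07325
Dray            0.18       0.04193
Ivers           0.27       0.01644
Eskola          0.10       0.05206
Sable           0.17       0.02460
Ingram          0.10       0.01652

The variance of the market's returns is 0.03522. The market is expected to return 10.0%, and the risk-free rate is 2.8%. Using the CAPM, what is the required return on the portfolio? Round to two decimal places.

β_Yardley = 0.07325 / 0.03522 = 2.0798
β_Dray = 0.04193 / 0.03522 = 1.1905
β_Ivers = 0.01644 / 0.03522 = 0.4668
β_Eskola = 0.05206 / 0.03522 = 1.4781
β_Sable = 0.02460 / 0.03522 = 0.6985
β_Ingram = 0.01652 / 0.03522 = 0.4691
β_P = Σ w_i β_i = 0.18×2.0798 + 0.18×1.1905 + 0.27×0.4668 + 0.10×1.4781 + 0.17×0.6985 + 0.10×0.4691 = 1.0282
MRP = 10.0% − 2.8% = 7.20%
E(R_P) = R_f + β_P × MRP = 2.8% + 1.0282 × 7.2% = 10.20%

10.20%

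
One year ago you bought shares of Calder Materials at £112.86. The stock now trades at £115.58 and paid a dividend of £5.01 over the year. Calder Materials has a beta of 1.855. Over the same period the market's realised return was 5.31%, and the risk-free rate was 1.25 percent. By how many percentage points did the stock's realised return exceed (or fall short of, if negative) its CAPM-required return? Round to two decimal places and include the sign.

-1.93%

Realised HPR = (P1 + D1 − P0) / P0 = (115.58 + 5.01 − 112.86) / 112.86 = 7.73 / 112.86 = 6.8492%
MRP = 5.31% − 1.25% = 4.06%
CAPM required = R_f + β·MRP = 1.25% + 1.855 × 4.06% = 8.78130%
α = realised − required = 6.8492% − 8.78130% = -1.93%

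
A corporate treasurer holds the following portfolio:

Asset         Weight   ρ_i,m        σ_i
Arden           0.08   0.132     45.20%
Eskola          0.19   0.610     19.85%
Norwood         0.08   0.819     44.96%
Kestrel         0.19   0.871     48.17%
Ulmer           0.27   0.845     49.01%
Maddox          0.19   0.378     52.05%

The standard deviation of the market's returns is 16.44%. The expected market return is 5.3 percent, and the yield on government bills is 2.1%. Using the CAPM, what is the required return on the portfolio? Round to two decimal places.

7.67%

β_Arden = 0.132 × 45.20% / 16.44% = 0.3629
β_Eskola = 0.610 × 19.85% / 16.44% = 0.7365
β_Norwood = 0.819 × 44.96% / 16.44% = 2.2398
β_Kestrel = 0.871 × 48.17% / 16.44% = 2.5521
β_Ulmer = 0.845 × 49.01% / 16.44% = 2.5191
β_Maddox = 0.378 × 52.05% / 16.44% = 1.1968
β_P = Σ w_i β_i = 0.08×0.3629 + 0.19×0.7365 + 0.08×2.2398 + 0.19×2.5521 + 0.27×2.5191 + 0.19×1.1968 = 1.7406
MRP = 5.3% − 2.1% = 3.20%
E(R_P) = R_f + β_P × MRP = 2.1% + 1.7406 × 3.2% = 7.67%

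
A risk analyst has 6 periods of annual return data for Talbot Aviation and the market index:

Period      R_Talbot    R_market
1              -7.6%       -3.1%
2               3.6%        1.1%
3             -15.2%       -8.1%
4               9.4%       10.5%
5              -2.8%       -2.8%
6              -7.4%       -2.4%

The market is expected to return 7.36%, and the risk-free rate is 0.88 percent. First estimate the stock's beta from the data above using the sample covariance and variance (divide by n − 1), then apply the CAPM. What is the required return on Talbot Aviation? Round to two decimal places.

9.42%

Mean R_i = (-7.6 + 3.6 − 15.2 + 9.4 − 2.8 − 7.4) / 6 = -3.3333%
Mean R_m = (-3.1 + 1.1 − 8.1 + 10.5 − 2.8 − 2.4) / 6 = -0.8000%
Σ(R_i − R̄_i)(R_m − R̄_m) = 258.9400  ⇒  Cov = 258.9400 / 5 = 51.7880
Σ(R_m − R̄_m)² = 196.4400  ⇒  Var(R_m) = 196.4400 / 5 = 39.2880
β = Cov / Var(R_m) = 51.7880 / 39.2880 = 1.3182
MRP = 7.36% − 0.88% = 6.48%
E(R) = R_f + β × MRP = 0.88% + 1.3182 × 6.48% = 9.42%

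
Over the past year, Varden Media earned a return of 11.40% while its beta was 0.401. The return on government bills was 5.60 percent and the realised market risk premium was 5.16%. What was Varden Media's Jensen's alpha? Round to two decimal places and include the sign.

+3.73%

CAPM benchmark = R_f + β(R_m − R_f) = 5.60% + 0.401 × 5.16% = 7.66916%
α = actual − benchmark = 11.40% − 7.66916% = +3.73%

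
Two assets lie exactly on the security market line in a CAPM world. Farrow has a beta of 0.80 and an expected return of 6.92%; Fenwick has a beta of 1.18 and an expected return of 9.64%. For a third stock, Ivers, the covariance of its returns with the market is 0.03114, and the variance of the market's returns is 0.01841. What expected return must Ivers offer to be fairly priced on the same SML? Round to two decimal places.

13.30%

MRP = (9.64% − 6.92%) / (1.18 − 0.80) = 7.1579%
R_f = 6.92% − 0.80 × 7.1579% = 1.1937%
β_Ivers = Cov / Var(R_m) = 0.03114 / 0.01841 = 1.6915
E(R_Ivers) = R_f + β × MRP = 1.1937% + 1.6915 × 7.1579% = 13.30%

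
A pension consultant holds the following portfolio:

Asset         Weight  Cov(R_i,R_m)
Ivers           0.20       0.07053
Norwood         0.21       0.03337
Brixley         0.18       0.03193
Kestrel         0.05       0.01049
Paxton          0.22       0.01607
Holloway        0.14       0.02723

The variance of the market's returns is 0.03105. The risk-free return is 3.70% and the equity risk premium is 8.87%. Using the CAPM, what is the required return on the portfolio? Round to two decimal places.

β_Ivers = 0.07053 / 0.03105 = 2.2715
β_Norwood = 0.03337 / 0.03105 = 1.0747
β_Brixley = 0.03193 / 0.03105 = 1.0283
β_Kestrel = 0.01049 / 0.03105 = 0.3378
β_Paxton = 0.01607 / 0.03105 = 0.5176
β_Holloway = 0.02723 / 0.03105 = 0.8770
β_P = Σ w_i β_i = 0.20×2.2715 + 0.21×1.0747 + 0.18×1.0283 + 0.05×0.3378 + 0.22×0.5176 + 0.14×0.8770 = 1.1186
E(R_P) = R_f + β_P × MRP = 3.70% + 1.1186 × 8.87% = 13.62%

13.62%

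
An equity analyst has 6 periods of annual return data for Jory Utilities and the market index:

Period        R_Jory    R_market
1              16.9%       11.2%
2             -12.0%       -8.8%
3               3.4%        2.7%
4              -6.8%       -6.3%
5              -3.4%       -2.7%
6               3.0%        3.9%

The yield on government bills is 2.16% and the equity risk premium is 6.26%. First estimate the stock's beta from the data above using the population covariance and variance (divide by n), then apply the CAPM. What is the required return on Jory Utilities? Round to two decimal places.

Mean R_i = (16.9 − 12.0 + 3.4 − 6.8 − 3.4 + 3.0) / 6 = 0.1833%
Mean R_m = (11.2 − 8.8 + 2.7 − 6.3 − 2.7 + 3.9) / 6 = 0.0000%
Σ(R_i − R̄_i)(R_m − R̄_m) = 367.7800  ⇒  Cov = 367.7800 / 6 = 61.2967
Σ(R_m − R̄_m)² = 272.3600  ⇒  Var(R_m) = 272.3600 / 6 = 45.3933
β = Cov / Var(R_m) = 61.2967 / 45.3933 = 1.3503
E(R) = R_f + β × MRP = 2.16% + 1.3503 × 6.26% = 10.61%

10.61%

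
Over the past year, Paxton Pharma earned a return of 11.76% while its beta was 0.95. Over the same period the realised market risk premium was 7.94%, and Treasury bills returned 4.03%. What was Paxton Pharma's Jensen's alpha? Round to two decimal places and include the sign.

CAPM benchmark = R_f + β(R_m − R_f) = 4.03% + 0.95 × 7.94% = 11.5730%
α = actual − benchmark = 11.76% − 11.5730% = +0.19%

+0.19%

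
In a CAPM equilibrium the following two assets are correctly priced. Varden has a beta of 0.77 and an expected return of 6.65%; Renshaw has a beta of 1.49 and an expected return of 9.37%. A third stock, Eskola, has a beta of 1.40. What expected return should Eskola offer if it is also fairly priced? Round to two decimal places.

MRP (SML slope) = (9.37% − 6.65%) / (1.49 − 0.77) = 2.72% / 0.72 = 3.7778%
R_f (intercept) = 6.65% − 0.77 × 3.7778% = 3.7411%
E(R_Eskola) = R_f + β × MRP = 3.7411% + 1.40 × 3.7778% = 9.03%

9.03%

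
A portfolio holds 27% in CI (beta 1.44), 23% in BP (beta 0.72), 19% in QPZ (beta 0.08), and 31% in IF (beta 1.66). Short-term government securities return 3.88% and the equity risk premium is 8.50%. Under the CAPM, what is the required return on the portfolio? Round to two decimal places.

β_P = Σ w_i β_i = 0.27×1.44 + 0.23×0.72 + 0.19×0.08 + 0.31×1.66 = 1.0842
E(R_P) = R_f + β_P × MRP = 3.88% + 1.0842 × 8.50% = 13.10%

13.10%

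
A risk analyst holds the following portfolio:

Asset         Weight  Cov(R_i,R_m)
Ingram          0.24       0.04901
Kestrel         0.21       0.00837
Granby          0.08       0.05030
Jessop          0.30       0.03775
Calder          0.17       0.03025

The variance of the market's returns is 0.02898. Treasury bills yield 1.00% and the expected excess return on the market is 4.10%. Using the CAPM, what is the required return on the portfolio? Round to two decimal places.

β_Ingram = 0.04901 / 0.02898 = 1.6912
β_Kestrel = 0.00837 / 0.02898 = 0.2888
β_Granby = 0.05030 / 0.02898 = 1.7357
β_Jessop = 0.03775 / 0.02898 = 1.3026
β_Calder = 0.03025 / 0.02898 = 1.0438
β_P = Σ w_i β_i = 0.24×1.6912 + 0.21×0.2888 + 0.08×1.7357 + 0.30×1.3026 + 0.17×1.0438 = 1.1736
E(R_P) = R_f + β_P × MRP = 1.00% + 1.1736 × 4.10% = 5.81%

5.81%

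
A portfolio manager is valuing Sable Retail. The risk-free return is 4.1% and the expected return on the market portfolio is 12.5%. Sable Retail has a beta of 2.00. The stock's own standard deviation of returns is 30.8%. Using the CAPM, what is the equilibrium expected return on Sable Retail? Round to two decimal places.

Market risk premium = E(R_m) − R_f = 12.5% − 4.1% = 8.40%
E(R) = R_f + β × MRP = 4.1% + 2.00 × 8.4% = 20.90%

20.90%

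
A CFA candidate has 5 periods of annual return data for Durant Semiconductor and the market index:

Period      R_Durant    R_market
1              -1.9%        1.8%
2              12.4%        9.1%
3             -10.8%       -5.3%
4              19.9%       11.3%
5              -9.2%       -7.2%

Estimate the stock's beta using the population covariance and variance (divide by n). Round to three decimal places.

1.592

Mean R_i = (-1.9 + 12.4 − 10.8 + 19.9 − 9.2) / 5 = 2.0800%
Mean R_m = (1.8 + 9.1 − 5.3 + 11.3 − 7.2) / 5 = 1.9400%
Σ(R_i − R̄_i)(R_m − R̄_m) = 437.5940  ⇒  Cov = 437.5940 / 5 = 87.5188
Σ(R_m − R̄_m)² = 274.8520  ⇒  Var(R_m) = 274.8520 / 5 = 54.9704
β = Cov / Var(R_m) = 87.5188 / 54.9704 = 1.5921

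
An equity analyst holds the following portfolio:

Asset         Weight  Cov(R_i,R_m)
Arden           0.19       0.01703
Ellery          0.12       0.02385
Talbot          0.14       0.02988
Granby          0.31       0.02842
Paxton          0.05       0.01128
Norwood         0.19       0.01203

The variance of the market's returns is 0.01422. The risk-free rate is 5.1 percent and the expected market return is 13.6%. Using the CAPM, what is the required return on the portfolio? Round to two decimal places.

β_Arden = 0.01703 / 0.01422 = 1.1976
β_Ellery = 0.02385 / 0.01422 = 1.6772
β_Talbot = 0.02988 / 0.01422 = 2.1013
β_Granby = 0.02842 / 0.01422 = 1.9986
β_Paxton = 0.01128 / 0.01422 = 0.7932
β_Norwood = 0.01203 / 0.01422 = 0.8460
β_P = Σ w_i β_i = 0.19×1.1976 + 0.12×1.6772 + 0.14×2.1013 + 0.31×1.9986 + 0.05×0.7932 + 0.19×0.8460 = 1.5430
MRP = 13.6% − 5.1% = 8.50%
E(R_P) = R_f + β_P × MRP = 5.1% + 1.5430 × 8.5% = 18.22%

18.22%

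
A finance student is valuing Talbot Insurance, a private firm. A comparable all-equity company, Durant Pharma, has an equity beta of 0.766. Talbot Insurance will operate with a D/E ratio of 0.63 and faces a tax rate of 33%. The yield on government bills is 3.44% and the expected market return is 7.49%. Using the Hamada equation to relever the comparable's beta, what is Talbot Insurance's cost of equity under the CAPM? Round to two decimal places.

7.85%

β_L = β_U × [1 + (1 − t)(D/E)] = 0.766 × [1 + (1 − 0.33) × 0.63]
    = 0.766 × [1 + 0.67 × 0.63] = 0.766 × 1.4221 = 1.0893
MRP = 7.49% − 3.44% = 4.05%
E(R) = R_f + β_L × MRP = 3.44% + 1.0893 × 4.05% = 7.85%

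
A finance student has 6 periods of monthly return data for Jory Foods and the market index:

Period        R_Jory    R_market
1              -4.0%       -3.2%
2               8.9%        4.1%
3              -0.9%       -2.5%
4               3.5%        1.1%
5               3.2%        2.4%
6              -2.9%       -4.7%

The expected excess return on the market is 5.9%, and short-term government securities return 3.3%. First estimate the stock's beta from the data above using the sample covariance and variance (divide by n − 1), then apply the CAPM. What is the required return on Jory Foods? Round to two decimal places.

11.06%

Mean R_i = (-4.0 + 8.9 − 0.9 + 3.5 + 3.2 − 2.9) / 6 = 1.3000%
Mean R_m = (-3.2 + 4.1 − 2.5 + 1.1 + 2.4 − 4.7) / 6 = -0.4667%
Σ(R_i − R̄_i)(R_m − R̄_m) = 80.3400  ⇒  Cov = 80.3400 / 5 = 16.0680
Σ(R_m − R̄_m)² = 61.0533  ⇒  Var(R_m) = 61.0533 / 5 = 12.2107
β = Cov / Var(R_m) = 16.0680 / 12.2107 = 1.3159
E(R) = R_f + β × MRP = 3.3% + 1.3159 × 5.9% = 11.06%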